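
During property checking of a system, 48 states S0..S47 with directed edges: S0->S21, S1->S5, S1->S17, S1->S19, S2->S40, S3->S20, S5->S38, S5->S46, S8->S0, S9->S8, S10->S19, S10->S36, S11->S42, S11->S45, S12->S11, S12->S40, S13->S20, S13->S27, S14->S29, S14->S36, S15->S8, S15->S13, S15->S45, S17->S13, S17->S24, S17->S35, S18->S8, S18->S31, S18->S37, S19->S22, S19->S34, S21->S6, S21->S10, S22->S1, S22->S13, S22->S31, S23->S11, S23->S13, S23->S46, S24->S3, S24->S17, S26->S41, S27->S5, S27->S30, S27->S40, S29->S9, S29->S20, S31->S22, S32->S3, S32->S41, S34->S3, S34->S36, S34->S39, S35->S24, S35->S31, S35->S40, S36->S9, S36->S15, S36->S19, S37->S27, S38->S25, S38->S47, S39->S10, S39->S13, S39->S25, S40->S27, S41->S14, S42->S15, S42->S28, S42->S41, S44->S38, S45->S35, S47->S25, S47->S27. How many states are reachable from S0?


BFS from S0:
  layer 0: {S0}
  layer 1: {S21}
  layer 2: {S6, S10}
  layer 3: {S19, S36}
  layer 4: {S9, S15, S22, S34}
  layer 5: {S1, S3, S8, S13, S31, S39, S45}
  layer 6: {S5, S17, S20, S25, S27, S35}
  layer 7: {S24, S30, S38, S40, S46}
  layer 8: {S47}
Reachable set: {S0, S1, S3, S5, S6, S8, S9, S10, S13, S15, S17, S19, S20, S21, S22, S24, S25, S27, S30, S31, S34, S35, S36, S38, S39, S40, S45, S46, S47}
Count = 29

29


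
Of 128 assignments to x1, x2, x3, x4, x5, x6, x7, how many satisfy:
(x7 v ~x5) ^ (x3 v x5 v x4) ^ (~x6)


CNF with 3 clauses over 7 vars (128 assignments).
An assignment satisfies CNF iff every clause has >=1 true literal.
Check each row (bits = x1,x2,x3,x4,x5,x6,x7; clause T/F shown):
  row 0 [0000000]: clauses=TFT -> 0
  row 1 [0000001]: clauses=TFT -> 0
  row 2 [0000010]: clauses=TFF -> 0
  row 3 [0000011]: clauses=TFF -> 0
  row 4 [0000100]: clauses=FTT -> 0
  (every remaining row is evaluated the same way; all 128 results are listed next)
Full result column, 8 rows per line (x1,x2,x3,x4 fixed per line; x5,x6,x7 runs 000..111 left to right):
  rows 0-7 [x1,x2,x3,x4=0000]: 00000100  (ones: 1)
  rows 8-15 [x1,x2,x3,x4=0001]: 11000100  (ones: 3)
  rows 16-23 [x1,x2,x3,x4=0010]: 11000100  (ones: 3)
  rows 24-31 [x1,x2,x3,x4=0011]: 11000100  (ones: 3)
  rows 32-39 [x1,x2,x3,x4=0100]: 00000100  (ones: 1)
  rows 40-47 [x1,x2,x3,x4=0101]: 11000100  (ones: 3)
  rows 48-55 [x1,x2,x3,x4=0110]: 11000100  (ones: 3)
  rows 56-63 [x1,x2,x3,x4=0111]: 11000100  (ones: 3)
  rows 64-71 [x1,x2,x3,x4=1000]: 00000100  (ones: 1)
  rows 72-79 [x1,x2,x3,x4=1001]: 11000100  (ones: 3)
  rows 80-87 [x1,x2,x3,x4=1010]: 11000100  (ones: 3)
  rows 88-95 [x1,x2,x3,x4=1011]: 11000100  (ones: 3)
  rows 96-103 [x1,x2,x3,x4=1100]: 00000100  (ones: 1)
  rows 104-111 [x1,x2,x3,x4=1101]: 11000100  (ones: 3)
  rows 112-119 [x1,x2,x3,x4=1110]: 11000100  (ones: 3)
  rows 120-127 [x1,x2,x3,x4=1111]: 11000100  (ones: 3)
Satisfying assignments = 1+3+3+3+1+3+3+3+1+3+3+3+1+3+3+3 = 40

40


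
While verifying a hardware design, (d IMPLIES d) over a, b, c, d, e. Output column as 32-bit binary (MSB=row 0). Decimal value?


Formula: (d IMPLIES d) over a, b, c, d, e (32 rows)
Evaluate each row (bits = a,b,c,d,e, MSB first):
  row 0 [00000]: (0 IMPLIES 0) -> 1
  row 1 [00001]: (0 IMPLIES 0) -> 1
  row 2 [00010]: (1 IMPLIES 1) -> 1
  row 3 [00011]: (1 IMPLIES 1) -> 1
  row 4 [00100]: (0 IMPLIES 0) -> 1
  row 5 [00101]: (0 IMPLIES 0) -> 1
  row 6 [00110]: (1 IMPLIES 1) -> 1
  row 7 [00111]: (1 IMPLIES 1) -> 1
  row 8 [01000]: (0 IMPLIES 0) -> 1
  row 9 [01001]: (0 IMPLIES 0) -> 1
  row 10 [01010]: (1 IMPLIES 1) -> 1
  row 11 [01011]: (1 IMPLIES 1) -> 1
  row 12 [01100]: (0 IMPLIES 0) -> 1
  row 13 [01101]: (0 IMPLIES 0) -> 1
  row 14 [01110]: (1 IMPLIES 1) -> 1
  row 15 [01111]: (1 IMPLIES 1) -> 1
  row 16 [10000]: (0 IMPLIES 0) -> 1
  row 17 [10001]: (0 IMPLIES 0) -> 1
  row 18 [10010]: (1 IMPLIES 1) -> 1
  row 19 [10011]: (1 IMPLIES 1) -> 1
  row 20 [10100]: (0 IMPLIES 0) -> 1
  row 21 [10101]: (0 IMPLIES 0) -> 1
  row 22 [10110]: (1 IMPLIES 1) -> 1
  row 23 [10111]: (1 IMPLIES 1) -> 1
  row 24 [11000]: (0 IMPLIES 0) -> 1
  row 25 [11001]: (0 IMPLIES 0) -> 1
  row 26 [11010]: (1 IMPLIES 1) -> 1
  row 27 [11011]: (1 IMPLIES 1) -> 1
  row 28 [11100]: (0 IMPLIES 0) -> 1
  row 29 [11101]: (0 IMPLIES 0) -> 1
  row 30 [11110]: (1 IMPLIES 1) -> 1
  row 31 [11111]: (1 IMPLIES 1) -> 1
Full result column, 4 rows per line (a,b,c fixed per line; d,e runs 00..11 left to right):
  rows 0-3 [a,b,c=000]: 1111  = hex F
  rows 4-7 [a,b,c=001]: 1111  = hex F
  rows 8-11 [a,b,c=010]: 1111  = hex F
  rows 12-15 [a,b,c=011]: 1111  = hex F
  rows 16-19 [a,b,c=100]: 1111  = hex F
  rows 20-23 [a,b,c=101]: 1111  = hex F
  rows 24-27 [a,b,c=110]: 1111  = hex F
  rows 28-31 [a,b,c=111]: 1111  = hex F
Output column (row 0 .. row 31) = 11111111111111111111111111111111
Output column grouped in 4s = 1111 1111 1111 1111 1111 1111 1111 1111 = 0xFFFFFFFF
Convert to decimal digit by digit (value = value*16 + digit):
  F -> 15
  15*16 + 15 (F) = 255
  255*16 + 15 (F) = 4095
  4095*16 + 15 (F) = 65535
  65535*16 + 15 (F) = 1048575
  1048575*16 + 15 (F) = 16777215
  16777215*16 + 15 (F) = 268435455
  268435455*16 + 15 (F) = 4294967295
Decimal = 4294967295

4294967295


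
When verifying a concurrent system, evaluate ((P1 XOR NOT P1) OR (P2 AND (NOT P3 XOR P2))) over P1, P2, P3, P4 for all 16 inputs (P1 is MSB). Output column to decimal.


Formula: ((P1 XOR NOT P1) OR (P2 AND (NOT P3 XOR P2))) over P1, P2, P3, P4 (16 rows)
Evaluate each row (bits = P1,P2,P3,P4, MSB first):
  row 0 [0000]: ((0 XOR NOT 0) OR (0 AND (NOT 0 XOR 0))) -> 1
  row 1 [0001]: ((0 XOR NOT 0) OR (0 AND (NOT 0 XOR 0))) -> 1
  row 2 [0010]: ((0 XOR NOT 0) OR (0 AND (NOT 1 XOR 0))) -> 1
  row 3 [0011]: ((0 XOR NOT 0) OR (0 AND (NOT 1 XOR 0))) -> 1
  row 4 [0100]: ((0 XOR NOT 0) OR (1 AND (NOT 0 XOR 1))) -> 1
  row 5 [0101]: ((0 XOR NOT 0) OR (1 AND (NOT 0 XOR 1))) -> 1
  row 6 [0110]: ((0 XOR NOT 0) OR (1 AND (NOT 1 XOR 1))) -> 1
  row 7 [0111]: ((0 XOR NOT 0) OR (1 AND (NOT 1 XOR 1))) -> 1
  row 8 [1000]: ((1 XOR NOT 1) OR (0 AND (NOT 0 XOR 0))) -> 1
  row 9 [1001]: ((1 XOR NOT 1) OR (0 AND (NOT 0 XOR 0))) -> 1
  row 10 [1010]: ((1 XOR NOT 1) OR (0 AND (NOT 1 XOR 0))) -> 1
  row 11 [1011]: ((1 XOR NOT 1) OR (0 AND (NOT 1 XOR 0))) -> 1
  row 12 [1100]: ((1 XOR NOT 1) OR (1 AND (NOT 0 XOR 1))) -> 1
  row 13 [1101]: ((1 XOR NOT 1) OR (1 AND (NOT 0 XOR 1))) -> 1
  row 14 [1110]: ((1 XOR NOT 1) OR (1 AND (NOT 1 XOR 1))) -> 1
  row 15 [1111]: ((1 XOR NOT 1) OR (1 AND (NOT 1 XOR 1))) -> 1
Full result column, 4 rows per line (P1,P2 fixed per line; P3,P4 runs 00..11 left to right):
  rows 0-3 [P1,P2=00]: 1111  = hex F
  rows 4-7 [P1,P2=01]: 1111  = hex F
  rows 8-11 [P1,P2=10]: 1111  = hex F
  rows 12-15 [P1,P2=11]: 1111  = hex F
Output column (row 0 .. row 15) = 1111111111111111
Output column grouped in 4s = 1111 1111 1111 1111 = 0xFFFF
Convert to decimal digit by digit (value = value*16 + digit):
  F -> 15
  15*16 + 15 (F) = 255
  255*16 + 15 (F) = 4095
  4095*16 + 15 (F) = 65535
Decimal = 65535

65535


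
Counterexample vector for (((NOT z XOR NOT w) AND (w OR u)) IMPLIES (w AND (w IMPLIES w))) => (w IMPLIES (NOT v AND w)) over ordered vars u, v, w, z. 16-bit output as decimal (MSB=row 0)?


F1 = (((NOT z XOR NOT w) AND (w OR u)) IMPLIES (w AND (w IMPLIES w)))
F2 = (w IMPLIES (NOT v AND w))
Counterexample to F1=>F2 is where F1=1 and F2=0.
Evaluate each row (bits = u,v,w,z, MSB first):
  row 0 [0000]: F1=1 F2=1 -> F1&~F2 -> 0
  row 1 [0001]: F1=1 F2=1 -> F1&~F2 -> 0
  row 2 [0010]: F1=1 F2=1 -> F1&~F2 -> 0
  row 3 [0011]: F1=1 F2=1 -> F1&~F2 -> 0
  row 4 [0100]: F1=1 F2=1 -> F1&~F2 -> 0
  row 5 [0101]: F1=1 F2=1 -> F1&~F2 -> 0
  row 6 [0110]: F1=1 F2=0 -> F1&~F2 -> 1
  row 7 [0111]: F1=1 F2=0 -> F1&~F2 -> 1
  row 8 [1000]: F1=1 F2=1 -> F1&~F2 -> 0
  row 9 [1001]: F1=0 F2=1 -> F1&~F2 -> 0
  row 10 [1010]: F1=1 F2=1 -> F1&~F2 -> 0
  row 11 [1011]: F1=1 F2=1 -> F1&~F2 -> 0
  row 12 [1100]: F1=1 F2=1 -> F1&~F2 -> 0
  row 13 [1101]: F1=0 F2=1 -> F1&~F2 -> 0
  row 14 [1110]: F1=1 F2=0 -> F1&~F2 -> 1
  row 15 [1111]: F1=1 F2=0 -> F1&~F2 -> 1
Full result column, 4 rows per line (u,v fixed per line; w,z runs 00..11 left to right):
  rows 0-3 [u,v=00]: 0000  = hex 0
  rows 4-7 [u,v=01]: 0011  = hex 3
  rows 8-11 [u,v=10]: 0000  = hex 0
  rows 12-15 [u,v=11]: 0011  = hex 3
Counterexample vector (row 0 .. row 15) = 0000001100000011
Output column grouped in 4s = 0000 0011 0000 0011 = 0x0303
Convert to decimal digit by digit (value = value*16 + digit):
  0 -> 0
  0*16 + 3 = 3
  3*16 + 0 = 48
  48*16 + 3 = 771
Decimal = 771

771


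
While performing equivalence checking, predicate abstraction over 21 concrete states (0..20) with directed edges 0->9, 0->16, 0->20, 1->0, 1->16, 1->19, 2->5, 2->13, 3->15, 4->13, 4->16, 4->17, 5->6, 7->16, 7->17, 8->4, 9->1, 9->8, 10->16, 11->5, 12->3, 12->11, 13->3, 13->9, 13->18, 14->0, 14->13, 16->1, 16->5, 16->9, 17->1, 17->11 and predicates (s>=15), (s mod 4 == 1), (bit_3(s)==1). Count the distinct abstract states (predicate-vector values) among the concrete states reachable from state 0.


BFS from 0:
Concrete reachable: {0, 1, 3, 4, 5, 6, 8, 9, 11, 13, 15, 16, 17, 18, 19, 20}
Abstract via predicates (s>=15), (s mod 4 == 1), (bit_3(s)==1):
  (0,0,0) <- {0, 3, 4, 6}
  (0,0,1) <- {8, 11}
  (0,1,0) <- {1, 5}
  (0,1,1) <- {9, 13}
  (1,0,0) <- {16, 18, 19, 20}
  (1,0,1) <- {15}
  (1,1,0) <- {17}
Distinct abstract states = 7

7


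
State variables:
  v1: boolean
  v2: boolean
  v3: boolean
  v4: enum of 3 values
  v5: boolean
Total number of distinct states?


State space = product of domain sizes of all variables.
Domain sizes:
  v1 (boolean): 2
  v2 (boolean): 2
  v3 (boolean): 2
  v4 (enum of 3 values): 3
  v5 (boolean): 2
Product = 2 * 2 * 2 * 3 * 2 = 48

48


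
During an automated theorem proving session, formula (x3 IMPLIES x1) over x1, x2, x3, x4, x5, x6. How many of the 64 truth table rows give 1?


Formula: (x3 IMPLIES x1) over 6 vars (64 rows)
Evaluate each row (x1, x2, x3, x4, x5, x6 as bits, MSB first):
  row 0 [000000]: (0 IMPLIES 0) -> 1
  row 1 [000001]: (0 IMPLIES 0) -> 1
  row 2 [000010]: (0 IMPLIES 0) -> 1
  row 3 [000011]: (0 IMPLIES 0) -> 1
  row 4 [000100]: (0 IMPLIES 0) -> 1
  (every remaining row is evaluated the same way; all 64 results are listed next)
Full result column, 8 rows per line (x1,x2,x3 fixed per line; x4,x5,x6 runs 000..111 left to right):
  rows 0-7 [x1,x2,x3=000]: 11111111  (ones: 8)
  rows 8-15 [x1,x2,x3=001]: 00000000  (ones: 0)
  rows 16-23 [x1,x2,x3=010]: 11111111  (ones: 8)
  rows 24-31 [x1,x2,x3=011]: 00000000  (ones: 0)
  rows 32-39 [x1,x2,x3=100]: 11111111  (ones: 8)
  rows 40-47 [x1,x2,x3=101]: 11111111  (ones: 8)
  rows 48-55 [x1,x2,x3=110]: 11111111  (ones: 8)
  rows 56-63 [x1,x2,x3=111]: 11111111  (ones: 8)
Count of 1-rows = 8+0+8+0+8+8+8+8 = 48

48


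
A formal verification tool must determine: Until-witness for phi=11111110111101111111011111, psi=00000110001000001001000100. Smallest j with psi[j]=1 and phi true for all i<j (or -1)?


(phi U psi) at 0: need smallest j with psi[j]=1 and phi[i]=1 for all i in [0,j).
Scan from step 0:
  step 0: phi=1, psi=0 -> continue
  step 1: phi=1, psi=0 -> continue
  step 2: phi=1, psi=0 -> continue
  step 3: phi=1, psi=0 -> continue
  step 5: psi=1 and phi held for [0,5) -> witness found
Witness step = 5

5


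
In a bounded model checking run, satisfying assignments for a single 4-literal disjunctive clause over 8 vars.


Step 1: Total=2^8=256
Step 2: Unsat when all 4 false: 2^4=16
Step 3: Sat=256-16=240

240


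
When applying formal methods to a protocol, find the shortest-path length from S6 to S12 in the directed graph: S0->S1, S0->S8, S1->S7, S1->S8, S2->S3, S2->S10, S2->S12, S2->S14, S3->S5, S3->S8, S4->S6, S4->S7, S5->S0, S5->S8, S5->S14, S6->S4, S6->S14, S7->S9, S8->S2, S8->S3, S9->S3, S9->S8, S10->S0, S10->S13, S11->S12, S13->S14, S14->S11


BFS layer-by-layer from S6:
  dist 0: {S6}
  dist 1: {S4, S14}
  dist 2: {S7, S11}
  dist 3: {S9, S12}
  -> S12 reached at distance 3
Shortest path length = 3

3


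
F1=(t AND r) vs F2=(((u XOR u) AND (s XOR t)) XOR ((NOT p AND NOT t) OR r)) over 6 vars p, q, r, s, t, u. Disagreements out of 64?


F1 = (t AND r)
F2 = (((u XOR u) AND (s XOR t)) XOR ((NOT p AND NOT t) OR r))
Evaluate both on each of 64 rows (bits = p,q,r,s,t,u):
  row 0 [000000]: F1=0 F2=1 (differ) -> 1
  row 1 [000001]: F1=0 F2=1 (differ) -> 1
  row 2 [000010]: F1=0 F2=0 -> 0
  row 3 [000011]: F1=0 F2=0 -> 0
  row 4 [000100]: F1=0 F2=1 (differ) -> 1
  (every remaining row is evaluated the same way; all 64 results are listed next)
Full result column, 8 rows per line (p,q,r fixed per line; s,t,u runs 000..111 left to right):
  rows 0-7 [p,q,r=000]: 11001100  (ones: 4)
  rows 8-15 [p,q,r=001]: 11001100  (ones: 4)
  rows 16-23 [p,q,r=010]: 11001100  (ones: 4)
  rows 24-31 [p,q,r=011]: 11001100  (ones: 4)
  rows 32-39 [p,q,r=100]: 00000000  (ones: 0)
  rows 40-47 [p,q,r=101]: 11001100  (ones: 4)
  rows 48-55 [p,q,r=110]: 00000000  (ones: 0)
  rows 56-63 [p,q,r=111]: 11001100  (ones: 4)
Disagreements = 4+4+4+4+0+4+0+4 = 24

24


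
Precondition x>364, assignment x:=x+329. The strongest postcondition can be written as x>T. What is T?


Formula: sp(P, x:=E) = exists old_x. (x = E[old_x/x]) AND P[old_x/x] (old_x is the value of x before the assignment; eliminate old_x by solving x = E[old_x/x] for old_x)
Step 1: Precondition P: x>364, i.e. old_x > 364
Step 2: Assignment gives x = old_x + 329, so old_x = x - 329
Step 3: Substitute into P: x - 329 > 364
Step 4: Simplify: x > 364+329 = 693

693


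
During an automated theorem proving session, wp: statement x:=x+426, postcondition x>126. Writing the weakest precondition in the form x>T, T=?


Formula: wp(x:=E, P) = P[E/x] (substitute E for x in postcondition)
Step 1: Postcondition: x>126
Step 2: Substitute x+426 for x: x+426>126
Step 3: Solve for x: x > 126-426 = -300

-300


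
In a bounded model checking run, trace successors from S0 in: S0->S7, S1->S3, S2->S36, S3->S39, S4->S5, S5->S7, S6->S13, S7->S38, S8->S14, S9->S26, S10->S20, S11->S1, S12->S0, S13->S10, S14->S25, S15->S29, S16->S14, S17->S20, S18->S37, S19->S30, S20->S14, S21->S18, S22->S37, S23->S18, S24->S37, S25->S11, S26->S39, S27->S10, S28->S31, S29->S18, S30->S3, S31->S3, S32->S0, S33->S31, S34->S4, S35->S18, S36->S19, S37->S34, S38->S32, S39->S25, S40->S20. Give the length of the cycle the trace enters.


Trace from S0 until a state repeats:
  S0 -> S7 -> S38 -> S32 -> S0
S0 first seen at step 0, revisited at step 4.
Cycle length = 4 - 0 = 4

4


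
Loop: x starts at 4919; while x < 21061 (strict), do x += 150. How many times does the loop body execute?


Step 1: x goes from 4919 toward 21061 by 150; the body runs while x<21061, so iterations = ceil((bound-start)/step)
Step 2: Distance=16142
Step 3: ceil(16142/150)=108

108


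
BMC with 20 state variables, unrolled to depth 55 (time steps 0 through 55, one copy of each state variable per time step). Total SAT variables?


BMC unrolls to depth k, creating one copy of each state var for steps 0..k.
Step count = 55 + 1 = 56 (steps 0 through 55)
Vars per step = 20
Total = 20 * 56 = 1120

1120


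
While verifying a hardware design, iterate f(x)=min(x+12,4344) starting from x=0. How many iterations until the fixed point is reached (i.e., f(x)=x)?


Step 1: x=0, cap=4344, increment=12
Step 2: x grows by 12 each step until capped at 4344; fixed point is x=4344
Step 3: iterations = ceil(4344/12) = 362

362


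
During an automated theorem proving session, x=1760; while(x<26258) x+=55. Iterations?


Step 1: x goes from 1760 toward 26258 by 55; the body runs while x<26258, so iterations = ceil((bound-start)/step)
Step 2: Distance=24498
Step 3: ceil(24498/55)=446

446


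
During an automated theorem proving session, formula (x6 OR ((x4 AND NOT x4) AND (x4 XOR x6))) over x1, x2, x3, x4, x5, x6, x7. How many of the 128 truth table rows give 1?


Formula: (x6 OR ((x4 AND NOT x4) AND (x4 XOR x6))) over 7 vars (128 rows)
Evaluate each row (x1, x2, x3, x4, x5, x6, x7 as bits, MSB first):
  row 0 [0000000]: (0 OR ((0 AND NOT 0) AND (0 XOR 0))) -> 0
  row 1 [0000001]: (0 OR ((0 AND NOT 0) AND (0 XOR 0))) -> 0
  row 2 [0000010]: (1 OR ((0 AND NOT 0) AND (0 XOR 1))) -> 1
  row 3 [0000011]: (1 OR ((0 AND NOT 0) AND (0 XOR 1))) -> 1
  row 4 [0000100]: (0 OR ((0 AND NOT 0) AND (0 XOR 0))) -> 0
  (every remaining row is evaluated the same way; all 128 results are listed next)
Full result column, 8 rows per line (x1,x2,x3,x4 fixed per line; x5,x6,x7 runs 000..111 left to right):
  rows 0-7 [x1,x2,x3,x4=0000]: 00110011  (ones: 4)
  rows 8-15 [x1,x2,x3,x4=0001]: 00110011  (ones: 4)
  rows 16-23 [x1,x2,x3,x4=0010]: 00110011  (ones: 4)
  rows 24-31 [x1,x2,x3,x4=0011]: 00110011  (ones: 4)
  rows 32-39 [x1,x2,x3,x4=0100]: 00110011  (ones: 4)
  rows 40-47 [x1,x2,x3,x4=0101]: 00110011  (ones: 4)
  rows 48-55 [x1,x2,x3,x4=0110]: 00110011  (ones: 4)
  rows 56-63 [x1,x2,x3,x4=0111]: 00110011  (ones: 4)
  rows 64-71 [x1,x2,x3,x4=1000]: 00110011  (ones: 4)
  rows 72-79 [x1,x2,x3,x4=1001]: 00110011  (ones: 4)
  rows 80-87 [x1,x2,x3,x4=1010]: 00110011  (ones: 4)
  rows 88-95 [x1,x2,x3,x4=1011]: 00110011  (ones: 4)
  rows 96-103 [x1,x2,x3,x4=1100]: 00110011  (ones: 4)
  rows 104-111 [x1,x2,x3,x4=1101]: 00110011  (ones: 4)
  rows 112-119 [x1,x2,x3,x4=1110]: 00110011  (ones: 4)
  rows 120-127 [x1,x2,x3,x4=1111]: 00110011  (ones: 4)
Count of 1-rows = 4+4+4+4+4+4+4+4+4+4+4+4+4+4+4+4 = 64

64


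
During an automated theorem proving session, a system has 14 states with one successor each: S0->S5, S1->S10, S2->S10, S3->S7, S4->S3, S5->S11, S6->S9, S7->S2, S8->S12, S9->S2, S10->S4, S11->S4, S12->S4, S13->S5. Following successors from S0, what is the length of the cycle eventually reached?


Trace from S0 until a state repeats:
  S0 -> S5 -> S11 -> S4 -> S3 -> S7 -> S2 -> S10 -> S4
S4 first seen at step 3, revisited at step 8.
Cycle length = 8 - 3 = 5

5


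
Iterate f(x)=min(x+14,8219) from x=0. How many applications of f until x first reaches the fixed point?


Step 1: x=0, cap=8219, increment=14
Step 2: x grows by 14 each step until capped at 8219; fixed point is x=8219
Step 3: iterations = ceil(8219/14) = 588

588


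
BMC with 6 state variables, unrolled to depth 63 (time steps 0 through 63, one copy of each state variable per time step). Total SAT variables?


BMC unrolls to depth k, creating one copy of each state var for steps 0..k.
Step count = 63 + 1 = 64 (steps 0 through 63)
Vars per step = 6
Total = 6 * 64 = 384

384


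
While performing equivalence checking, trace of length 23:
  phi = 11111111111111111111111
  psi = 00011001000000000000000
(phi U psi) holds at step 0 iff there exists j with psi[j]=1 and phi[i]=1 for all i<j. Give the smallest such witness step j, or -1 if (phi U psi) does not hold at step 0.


(phi U psi) at 0: need smallest j with psi[j]=1 and phi[i]=1 for all i in [0,j).
Scan from step 0:
  step 0: phi=1, psi=0 -> continue
  step 1: phi=1, psi=0 -> continue
  step 2: phi=1, psi=0 -> continue
  step 3: psi=1 and phi held for [0,3) -> witness found
Witness step = 3

3


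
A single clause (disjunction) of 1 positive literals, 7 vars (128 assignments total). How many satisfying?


Step 1: Total=2^7=128
Step 2: Unsat when all 1 false: 2^6=64
Step 3: Sat=128-64=64

64


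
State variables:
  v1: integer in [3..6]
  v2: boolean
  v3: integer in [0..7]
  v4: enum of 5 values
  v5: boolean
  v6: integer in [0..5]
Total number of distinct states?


State space = product of domain sizes of all variables.
Domain sizes:
  v1 (integer in [3..6]): 4
  v2 (boolean): 2
  v3 (integer in [0..7]): 8
  v4 (enum of 5 values): 5
  v5 (boolean): 2
  v6 (integer in [0..5]): 6
Product = 4 * 2 * 8 * 5 * 2 * 6 = 3840

3840


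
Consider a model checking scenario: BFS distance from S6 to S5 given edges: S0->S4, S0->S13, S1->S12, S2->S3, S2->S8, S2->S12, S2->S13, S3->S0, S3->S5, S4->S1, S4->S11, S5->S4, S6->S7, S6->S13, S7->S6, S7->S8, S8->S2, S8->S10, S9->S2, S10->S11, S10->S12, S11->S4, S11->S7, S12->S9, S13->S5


BFS layer-by-layer from S6:
  dist 0: {S6}
  dist 1: {S7, S13}
  dist 2: {S5, S8}
  -> S5 reached at distance 2
Shortest path length = 2

2


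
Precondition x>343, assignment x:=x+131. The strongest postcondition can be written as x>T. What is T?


Formula: sp(P, x:=E) = exists old_x. (x = E[old_x/x]) AND P[old_x/x] (old_x is the value of x before the assignment; eliminate old_x by solving x = E[old_x/x] for old_x)
Step 1: Precondition P: x>343, i.e. old_x > 343
Step 2: Assignment gives x = old_x + 131, so old_x = x - 131
Step 3: Substitute into P: x - 131 > 343
Step 4: Simplify: x > 343+131 = 474

474


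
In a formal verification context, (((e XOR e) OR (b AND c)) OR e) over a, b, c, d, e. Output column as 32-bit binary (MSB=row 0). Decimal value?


Formula: (((e XOR e) OR (b AND c)) OR e) over a, b, c, d, e (32 rows)
Evaluate each row (bits = a,b,c,d,e, MSB first):
  row 0 [00000]: (((0 XOR 0) OR (0 AND 0)) OR 0) -> 0
  row 1 [00001]: (((1 XOR 1) OR (0 AND 0)) OR 1) -> 1
  row 2 [00010]: (((0 XOR 0) OR (0 AND 0)) OR 0) -> 0
  row 3 [00011]: (((1 XOR 1) OR (0 AND 0)) OR 1) -> 1
  row 4 [00100]: (((0 XOR 0) OR (0 AND 1)) OR 0) -> 0
  row 5 [00101]: (((1 XOR 1) OR (0 AND 1)) OR 1) -> 1
  row 6 [00110]: (((0 XOR 0) OR (0 AND 1)) OR 0) -> 0
  row 7 [00111]: (((1 XOR 1) OR (0 AND 1)) OR 1) -> 1
  row 8 [01000]: (((0 XOR 0) OR (1 AND 0)) OR 0) -> 0
  row 9 [01001]: (((1 XOR 1) OR (1 AND 0)) OR 1) -> 1
  row 10 [01010]: (((0 XOR 0) OR (1 AND 0)) OR 0) -> 0
  row 11 [01011]: (((1 XOR 1) OR (1 AND 0)) OR 1) -> 1
  row 12 [01100]: (((0 XOR 0) OR (1 AND 1)) OR 0) -> 1
  row 13 [01101]: (((1 XOR 1) OR (1 AND 1)) OR 1) -> 1
  row 14 [01110]: (((0 XOR 0) OR (1 AND 1)) OR 0) -> 1
  row 15 [01111]: (((1 XOR 1) OR (1 AND 1)) OR 1) -> 1
  row 16 [10000]: (((0 XOR 0) OR (0 AND 0)) OR 0) -> 0
  row 17 [10001]: (((1 XOR 1) OR (0 AND 0)) OR 1) -> 1
  row 18 [10010]: (((0 XOR 0) OR (0 AND 0)) OR 0) -> 0
  row 19 [10011]: (((1 XOR 1) OR (0 AND 0)) OR 1) -> 1
  row 20 [10100]: (((0 XOR 0) OR (0 AND 1)) OR 0) -> 0
  row 21 [10101]: (((1 XOR 1) OR (0 AND 1)) OR 1) -> 1
  row 22 [10110]: (((0 XOR 0) OR (0 AND 1)) OR 0) -> 0
  row 23 [10111]: (((1 XOR 1) OR (0 AND 1)) OR 1) -> 1
  row 24 [11000]: (((0 XOR 0) OR (1 AND 0)) OR 0) -> 0
  row 25 [11001]: (((1 XOR 1) OR (1 AND 0)) OR 1) -> 1
  row 26 [11010]: (((0 XOR 0) OR (1 AND 0)) OR 0) -> 0
  row 27 [11011]: (((1 XOR 1) OR (1 AND 0)) OR 1) -> 1
  row 28 [11100]: (((0 XOR 0) OR (1 AND 1)) OR 0) -> 1
  row 29 [11101]: (((1 XOR 1) OR (1 AND 1)) OR 1) -> 1
  row 30 [11110]: (((0 XOR 0) OR (1 AND 1)) OR 0) -> 1
  row 31 [11111]: (((1 XOR 1) OR (1 AND 1)) OR 1) -> 1
Full result column, 4 rows per line (a,b,c fixed per line; d,e runs 00..11 left to right):
  rows 0-3 [a,b,c=000]: 0101  = hex 5
  rows 4-7 [a,b,c=001]: 0101  = hex 5
  rows 8-11 [a,b,c=010]: 0101  = hex 5
  rows 12-15 [a,b,c=011]: 1111  = hex F
  rows 16-19 [a,b,c=100]: 0101  = hex 5
  rows 20-23 [a,b,c=101]: 0101  = hex 5
  rows 24-27 [a,b,c=110]: 0101  = hex 5
  rows 28-31 [a,b,c=111]: 1111  = hex F
Output column (row 0 .. row 31) = 01010101010111110101010101011111
Output column grouped in 4s = 0101 0101 0101 1111 0101 0101 0101 1111 = 0x555F555F
Convert to decimal digit by digit (value = value*16 + digit):
  5 -> 5
  5*16 + 5 = 85
  85*16 + 5 = 1365
  1365*16 + 15 (F) = 21855
  21855*16 + 5 = 349685
  349685*16 + 5 = 5594965
  5594965*16 + 5 = 89519445
  89519445*16 + 15 (F) = 1432311135
Decimal = 1432311135

1432311135


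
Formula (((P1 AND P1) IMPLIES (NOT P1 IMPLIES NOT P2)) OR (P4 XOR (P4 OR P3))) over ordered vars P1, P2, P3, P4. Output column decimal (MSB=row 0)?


Formula: (((P1 AND P1) IMPLIES (NOT P1 IMPLIES NOT P2)) OR (P4 XOR (P4 OR P3))) over P1, P2, P3, P4 (16 rows)
Evaluate each row (bits = P1,P2,P3,P4, MSB first):
  row 0 [0000]: (((0 AND 0) IMPLIES (NOT 0 IMPLIES NOT 0)) OR (0 XOR (0 OR 0))) -> 1
  row 1 [0001]: (((0 AND 0) IMPLIES (NOT 0 IMPLIES NOT 0)) OR (1 XOR (1 OR 0))) -> 1
  row 2 [0010]: (((0 AND 0) IMPLIES (NOT 0 IMPLIES NOT 0)) OR (0 XOR (0 OR 1))) -> 1
  row 3 [0011]: (((0 AND 0) IMPLIES (NOT 0 IMPLIES NOT 0)) OR (1 XOR (1 OR 1))) -> 1
  row 4 [0100]: (((0 AND 0) IMPLIES (NOT 0 IMPLIES NOT 1)) OR (0 XOR (0 OR 0))) -> 1
  row 5 [0101]: (((0 AND 0) IMPLIES (NOT 0 IMPLIES NOT 1)) OR (1 XOR (1 OR 0))) -> 1
  row 6 [0110]: (((0 AND 0) IMPLIES (NOT 0 IMPLIES NOT 1)) OR (0 XOR (0 OR 1))) -> 1
  row 7 [0111]: (((0 AND 0) IMPLIES (NOT 0 IMPLIES NOT 1)) OR (1 XOR (1 OR 1))) -> 1
  row 8 [1000]: (((1 AND 1) IMPLIES (NOT 1 IMPLIES NOT 0)) OR (0 XOR (0 OR 0))) -> 1
  row 9 [1001]: (((1 AND 1) IMPLIES (NOT 1 IMPLIES NOT 0)) OR (1 XOR (1 OR 0))) -> 1
  row 10 [1010]: (((1 AND 1) IMPLIES (NOT 1 IMPLIES NOT 0)) OR (0 XOR (0 OR 1))) -> 1
  row 11 [1011]: (((1 AND 1) IMPLIES (NOT 1 IMPLIES NOT 0)) OR (1 XOR (1 OR 1))) -> 1
  row 12 [1100]: (((1 AND 1) IMPLIES (NOT 1 IMPLIES NOT 1)) OR (0 XOR (0 OR 0))) -> 1
  row 13 [1101]: (((1 AND 1) IMPLIES (NOT 1 IMPLIES NOT 1)) OR (1 XOR (1 OR 0))) -> 1
  row 14 [1110]: (((1 AND 1) IMPLIES (NOT 1 IMPLIES NOT 1)) OR (0 XOR (0 OR 1))) -> 1
  row 15 [1111]: (((1 AND 1) IMPLIES (NOT 1 IMPLIES NOT 1)) OR (1 XOR (1 OR 1))) -> 1
Full result column, 4 rows per line (P1,P2 fixed per line; P3,P4 runs 00..11 left to right):
  rows 0-3 [P1,P2=00]: 1111  = hex F
  rows 4-7 [P1,P2=01]: 1111  = hex F
  rows 8-11 [P1,P2=10]: 1111  = hex F
  rows 12-15 [P1,P2=11]: 1111  = hex F
Output column (row 0 .. row 15) = 1111111111111111
Output column grouped in 4s = 1111 1111 1111 1111 = 0xFFFF
Convert to decimal digit by digit (value = value*16 + digit):
  F -> 15
  15*16 + 15 (F) = 255
  255*16 + 15 (F) = 4095
  4095*16 + 15 (F) = 65535
Decimal = 65535

65535


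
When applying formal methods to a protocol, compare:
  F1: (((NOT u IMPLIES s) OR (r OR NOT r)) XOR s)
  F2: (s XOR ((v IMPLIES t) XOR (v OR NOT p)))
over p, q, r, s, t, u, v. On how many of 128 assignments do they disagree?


F1 = (((NOT u IMPLIES s) OR (r OR NOT r)) XOR s)
F2 = (s XOR ((v IMPLIES t) XOR (v OR NOT p)))
Evaluate both on each of 128 rows (bits = p,q,r,s,t,u,v):
  row 0 [0000000]: F1=1 F2=0 (differ) -> 1
  row 1 [0000001]: F1=1 F2=1 -> 0
  row 2 [0000010]: F1=1 F2=0 (differ) -> 1
  row 3 [0000011]: F1=1 F2=1 -> 0
  row 4 [0000100]: F1=1 F2=0 (differ) -> 1
  (every remaining row is evaluated the same way; all 128 results are listed next)
Full result column, 8 rows per line (p,q,r,s fixed per line; t,u,v runs 000..111 left to right):
  rows 0-7 [p,q,r,s=0000]: 10101111  (ones: 6)
  rows 8-15 [p,q,r,s=0001]: 10101111  (ones: 6)
  rows 16-23 [p,q,r,s=0010]: 10101111  (ones: 6)
  rows 24-31 [p,q,r,s=0011]: 10101111  (ones: 6)
  rows 32-39 [p,q,r,s=0100]: 10101111  (ones: 6)
  rows 40-47 [p,q,r,s=0101]: 10101111  (ones: 6)
  rows 48-55 [p,q,r,s=0110]: 10101111  (ones: 6)
  rows 56-63 [p,q,r,s=0111]: 10101111  (ones: 6)
  rows 64-71 [p,q,r,s=1000]: 00000101  (ones: 2)
  rows 72-79 [p,q,r,s=1001]: 00000101  (ones: 2)
  rows 80-87 [p,q,r,s=1010]: 00000101  (ones: 2)
  rows 88-95 [p,q,r,s=1011]: 00000101  (ones: 2)
  rows 96-103 [p,q,r,s=1100]: 00000101  (ones: 2)
  rows 104-111 [p,q,r,s=1101]: 00000101  (ones: 2)
  rows 112-119 [p,q,r,s=1110]: 00000101  (ones: 2)
  rows 120-127 [p,q,r,s=1111]: 00000101  (ones: 2)
Disagreements = 6+6+6+6+6+6+6+6+2+2+2+2+2+2+2+2 = 64

64


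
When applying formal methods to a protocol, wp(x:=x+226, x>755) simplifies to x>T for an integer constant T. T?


Formula: wp(x:=E, P) = P[E/x] (substitute E for x in postcondition)
Step 1: Postcondition: x>755
Step 2: Substitute x+226 for x: x+226>755
Step 3: Solve for x: x > 755-226 = 529

529


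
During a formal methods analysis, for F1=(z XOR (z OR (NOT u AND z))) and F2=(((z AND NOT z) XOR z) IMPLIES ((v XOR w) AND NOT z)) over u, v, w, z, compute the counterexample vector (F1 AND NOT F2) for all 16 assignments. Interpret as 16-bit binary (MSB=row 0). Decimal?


F1 = (z XOR (z OR (NOT u AND z)))
F2 = (((z AND NOT z) XOR z) IMPLIES ((v XOR w) AND NOT z))
Counterexample to F1=>F2 is where F1=1 and F2=0.
Evaluate each row (bits = u,v,w,z, MSB first):
  row 0 [0000]: F1=0 F2=1 -> F1&~F2 -> 0
  row 1 [0001]: F1=0 F2=0 -> F1&~F2 -> 0
  row 2 [0010]: F1=0 F2=1 -> F1&~F2 -> 0
  row 3 [0011]: F1=0 F2=0 -> F1&~F2 -> 0
  row 4 [0100]: F1=0 F2=1 -> F1&~F2 -> 0
  row 5 [0101]: F1=0 F2=0 -> F1&~F2 -> 0
  row 6 [0110]: F1=0 F2=1 -> F1&~F2 -> 0
  row 7 [0111]: F1=0 F2=0 -> F1&~F2 -> 0
  row 8 [1000]: F1=0 F2=1 -> F1&~F2 -> 0
  row 9 [1001]: F1=0 F2=0 -> F1&~F2 -> 0
  row 10 [1010]: F1=0 F2=1 -> F1&~F2 -> 0
  row 11 [1011]: F1=0 F2=0 -> F1&~F2 -> 0
  row 12 [1100]: F1=0 F2=1 -> F1&~F2 -> 0
  row 13 [1101]: F1=0 F2=0 -> F1&~F2 -> 0
  row 14 [1110]: F1=0 F2=1 -> F1&~F2 -> 0
  row 15 [1111]: F1=0 F2=0 -> F1&~F2 -> 0
Full result column, 4 rows per line (u,v fixed per line; w,z runs 00..11 left to right):
  rows 0-3 [u,v=00]: 0000  = hex 0
  rows 4-7 [u,v=01]: 0000  = hex 0
  rows 8-11 [u,v=10]: 0000  = hex 0
  rows 12-15 [u,v=11]: 0000  = hex 0
Counterexample vector (row 0 .. row 15) = 0000000000000000
Output column grouped in 4s = 0000 0000 0000 0000 = 0x0000
Convert to decimal digit by digit (value = value*16 + digit):
  0 -> 0
  0*16 + 0 = 0
  0*16 + 0 = 0
  0*16 + 0 = 0
Decimal = 0

0


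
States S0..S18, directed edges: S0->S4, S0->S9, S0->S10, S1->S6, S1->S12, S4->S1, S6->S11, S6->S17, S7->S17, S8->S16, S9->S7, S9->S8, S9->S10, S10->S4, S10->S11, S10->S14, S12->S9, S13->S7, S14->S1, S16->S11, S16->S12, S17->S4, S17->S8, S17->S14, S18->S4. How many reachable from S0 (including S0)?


BFS from S0:
  layer 0: {S0}
  layer 1: {S4, S9, S10}
  layer 2: {S1, S7, S8, S11, S14}
  layer 3: {S6, S12, S16, S17}
Reachable set: {S0, S1, S4, S6, S7, S8, S9, S10, S11, S12, S14, S16, S17}
Count = 13

13


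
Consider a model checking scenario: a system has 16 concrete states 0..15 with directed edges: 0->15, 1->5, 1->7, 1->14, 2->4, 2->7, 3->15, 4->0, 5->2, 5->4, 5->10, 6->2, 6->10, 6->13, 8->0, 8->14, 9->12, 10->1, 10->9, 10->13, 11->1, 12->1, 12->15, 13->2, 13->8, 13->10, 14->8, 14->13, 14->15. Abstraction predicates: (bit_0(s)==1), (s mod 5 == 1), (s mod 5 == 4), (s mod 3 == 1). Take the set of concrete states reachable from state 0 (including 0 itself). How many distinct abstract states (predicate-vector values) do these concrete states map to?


BFS from 0:
Concrete reachable: {0, 15}
Abstract via predicates (bit_0(s)==1), (s mod 5 == 1), (s mod 5 == 4), (s mod 3 == 1):
  (0,0,0,0) <- {0}
  (1,0,0,0) <- {15}
Distinct abstract states = 2

2


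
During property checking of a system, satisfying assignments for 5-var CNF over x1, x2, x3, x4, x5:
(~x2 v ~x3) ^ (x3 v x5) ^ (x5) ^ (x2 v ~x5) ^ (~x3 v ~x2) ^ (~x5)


CNF with 6 clauses over 5 vars (32 assignments).
An assignment satisfies CNF iff every clause has >=1 true literal.
Check each row (bits = x1,x2,x3,x4,x5; clause T/F shown):
  row 0 [00000]: clauses=TFFTTT -> 0
  row 1 [00001]: clauses=TTTFTF -> 0
  row 2 [00010]: clauses=TFFTTT -> 0
  row 3 [00011]: clauses=TTTFTF -> 0
  row 4 [00100]: clauses=TTFTTT -> 0
  row 5 [00101]: clauses=TTTFTF -> 0
  row 6 [00110]: clauses=TTFTTT -> 0
  row 7 [00111]: clauses=TTTFTF -> 0
  row 8 [01000]: clauses=TFFTTT -> 0
  row 9 [01001]: clauses=TTTTTF -> 0
  row 10 [01010]: clauses=TFFTTT -> 0
  row 11 [01011]: clauses=TTTTTF -> 0
  row 12 [01100]: clauses=FTFTFT -> 0
  row 13 [01101]: clauses=FTTTFF -> 0
  row 14 [01110]: clauses=FTFTFT -> 0
  row 15 [01111]: clauses=FTTTFF -> 0
  row 16 [10000]: clauses=TFFTTT -> 0
  row 17 [10001]: clauses=TTTFTF -> 0
  row 18 [10010]: clauses=TFFTTT -> 0
  row 19 [10011]: clauses=TTTFTF -> 0
  row 20 [10100]: clauses=TTFTTT -> 0
  row 21 [10101]: clauses=TTTFTF -> 0
  row 22 [10110]: clauses=TTFTTT -> 0
  row 23 [10111]: clauses=TTTFTF -> 0
  row 24 [11000]: clauses=TFFTTT -> 0
  row 25 [11001]: clauses=TTTTTF -> 0
  row 26 [11010]: clauses=TFFTTT -> 0
  row 27 [11011]: clauses=TTTTTF -> 0
  row 28 [11100]: clauses=FTFTFT -> 0
  row 29 [11101]: clauses=FTTTFF -> 0
  row 30 [11110]: clauses=FTFTFT -> 0
  row 31 [11111]: clauses=FTTTFF -> 0
Full result column, 8 rows per line (x1,x2 fixed per line; x3,x4,x5 runs 000..111 left to right):
  rows 0-7 [x1,x2=00]: 00000000  (ones: 0)
  rows 8-15 [x1,x2=01]: 00000000  (ones: 0)
  rows 16-23 [x1,x2=10]: 00000000  (ones: 0)
  rows 24-31 [x1,x2=11]: 00000000  (ones: 0)
Satisfying assignments = 0+0+0+0 = 0

0


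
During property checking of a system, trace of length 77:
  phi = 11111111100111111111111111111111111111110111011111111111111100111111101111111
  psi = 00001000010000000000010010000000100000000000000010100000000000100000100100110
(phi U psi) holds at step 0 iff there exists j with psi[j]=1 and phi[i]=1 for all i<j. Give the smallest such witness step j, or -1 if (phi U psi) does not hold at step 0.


(phi U psi) at 0: need smallest j with psi[j]=1 and phi[i]=1 for all i in [0,j).
Scan from step 0:
  step 0: phi=1, psi=0 -> continue
  step 1: phi=1, psi=0 -> continue
  step 2: phi=1, psi=0 -> continue
  step 3: phi=1, psi=0 -> continue
  step 4: psi=1 and phi held for [0,4) -> witness found
Witness step = 4

4


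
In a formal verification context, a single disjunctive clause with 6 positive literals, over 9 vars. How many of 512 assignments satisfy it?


Step 1: Total=2^9=512
Step 2: Unsat when all 6 false: 2^3=8
Step 3: Sat=512-8=504

504


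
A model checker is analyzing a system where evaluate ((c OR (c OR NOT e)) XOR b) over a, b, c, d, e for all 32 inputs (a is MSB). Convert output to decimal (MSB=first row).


Formula: ((c OR (c OR NOT e)) XOR b) over a, b, c, d, e (32 rows)
Evaluate each row (bits = a,b,c,d,e, MSB first):
  row 0 [00000]: ((0 OR (0 OR NOT 0)) XOR 0) -> 1
  row 1 [00001]: ((0 OR (0 OR NOT 1)) XOR 0) -> 0
  row 2 [00010]: ((0 OR (0 OR NOT 0)) XOR 0) -> 1
  row 3 [00011]: ((0 OR (0 OR NOT 1)) XOR 0) -> 0
  row 4 [00100]: ((1 OR (1 OR NOT 0)) XOR 0) -> 1
  row 5 [00101]: ((1 OR (1 OR NOT 1)) XOR 0) -> 1
  row 6 [00110]: ((1 OR (1 OR NOT 0)) XOR 0) -> 1
  row 7 [00111]: ((1 OR (1 OR NOT 1)) XOR 0) -> 1
  row 8 [01000]: ((0 OR (0 OR NOT 0)) XOR 1) -> 0
  row 9 [01001]: ((0 OR (0 OR NOT 1)) XOR 1) -> 1
  row 10 [01010]: ((0 OR (0 OR NOT 0)) XOR 1) -> 0
  row 11 [01011]: ((0 OR (0 OR NOT 1)) XOR 1) -> 1
  row 12 [01100]: ((1 OR (1 OR NOT 0)) XOR 1) -> 0
  row 13 [01101]: ((1 OR (1 OR NOT 1)) XOR 1) -> 0
  row 14 [01110]: ((1 OR (1 OR NOT 0)) XOR 1) -> 0
  row 15 [01111]: ((1 OR (1 OR NOT 1)) XOR 1) -> 0
  row 16 [10000]: ((0 OR (0 OR NOT 0)) XOR 0) -> 1
  row 17 [10001]: ((0 OR (0 OR NOT 1)) XOR 0) -> 0
  row 18 [10010]: ((0 OR (0 OR NOT 0)) XOR 0) -> 1
  row 19 [10011]: ((0 OR (0 OR NOT 1)) XOR 0) -> 0
  row 20 [10100]: ((1 OR (1 OR NOT 0)) XOR 0) -> 1
  row 21 [10101]: ((1 OR (1 OR NOT 1)) XOR 0) -> 1
  row 22 [10110]: ((1 OR (1 OR NOT 0)) XOR 0) -> 1
  row 23 [10111]: ((1 OR (1 OR NOT 1)) XOR 0) -> 1
  row 24 [11000]: ((0 OR (0 OR NOT 0)) XOR 1) -> 0
  row 25 [11001]: ((0 OR (0 OR NOT 1)) XOR 1) -> 1
  row 26 [11010]: ((0 OR (0 OR NOT 0)) XOR 1) -> 0
  row 27 [11011]: ((0 OR (0 OR NOT 1)) XOR 1) -> 1
  row 28 [11100]: ((1 OR (1 OR NOT 0)) XOR 1) -> 0
  row 29 [11101]: ((1 OR (1 OR NOT 1)) XOR 1) -> 0
  row 30 [11110]: ((1 OR (1 OR NOT 0)) XOR 1) -> 0
  row 31 [11111]: ((1 OR (1 OR NOT 1)) XOR 1) -> 0
Full result column, 4 rows per line (a,b,c fixed per line; d,e runs 00..11 left to right):
  rows 0-3 [a,b,c=000]: 1010  = hex A
  rows 4-7 [a,b,c=001]: 1111  = hex F
  rows 8-11 [a,b,c=010]: 0101  = hex 5
  rows 12-15 [a,b,c=011]: 0000  = hex 0
  rows 16-19 [a,b,c=100]: 1010  = hex A
  rows 20-23 [a,b,c=101]: 1111  = hex F
  rows 24-27 [a,b,c=110]: 0101  = hex 5
  rows 28-31 [a,b,c=111]: 0000  = hex 0
Output column (row 0 .. row 31) = 10101111010100001010111101010000
Output column grouped in 4s = 1010 1111 0101 0000 1010 1111 0101 0000 = 0xAF50AF50
Convert to decimal digit by digit (value = value*16 + digit):
  A -> 10
  10*16 + 15 (F) = 175
  175*16 + 5 = 2805
  2805*16 + 0 = 44880
  44880*16 + 10 (A) = 718090
  718090*16 + 15 (F) = 11489455
  11489455*16 + 5 = 183831285
  183831285*16 + 0 = 2941300560
Decimal = 2941300560

2941300560


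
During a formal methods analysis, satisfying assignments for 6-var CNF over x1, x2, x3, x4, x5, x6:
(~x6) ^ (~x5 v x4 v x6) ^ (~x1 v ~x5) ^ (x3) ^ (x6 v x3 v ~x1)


CNF with 5 clauses over 6 vars (64 assignments).
An assignment satisfies CNF iff every clause has >=1 true literal.
Check each row (bits = x1,x2,x3,x4,x5,x6; clause T/F shown):
  row 0 [000000]: clauses=TTTFT -> 0
  row 1 [000001]: clauses=FTTFT -> 0
  row 2 [000010]: clauses=TFTFT -> 0
  row 3 [000011]: clauses=FTTFT -> 0
  row 4 [000100]: clauses=TTTFT -> 0
  (every remaining row is evaluated the same way; all 64 results are listed next)
Full result column, 8 rows per line (x1,x2,x3 fixed per line; x4,x5,x6 runs 000..111 left to right):
  rows 0-7 [x1,x2,x3=000]: 00000000  (ones: 0)
  rows 8-15 [x1,x2,x3=001]: 10001010  (ones: 3)
  rows 16-23 [x1,x2,x3=010]: 00000000  (ones: 0)
  rows 24-31 [x1,x2,x3=011]: 10001010  (ones: 3)
  rows 32-39 [x1,x2,x3=100]: 00000000  (ones: 0)
  rows 40-47 [x1,x2,x3=101]: 10001000  (ones: 2)
  rows 48-55 [x1,x2,x3=110]: 00000000  (ones: 0)
  rows 56-63 [x1,x2,x3=111]: 10001000  (ones: 2)
Satisfying assignments = 0+3+0+3+0+2+0+2 = 10

10


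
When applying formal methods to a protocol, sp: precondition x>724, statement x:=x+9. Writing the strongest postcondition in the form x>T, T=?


Formula: sp(P, x:=E) = exists old_x. (x = E[old_x/x]) AND P[old_x/x] (old_x is the value of x before the assignment; eliminate old_x by solving x = E[old_x/x] for old_x)
Step 1: Precondition P: x>724, i.e. old_x > 724
Step 2: Assignment gives x = old_x + 9, so old_x = x - 9
Step 3: Substitute into P: x - 9 > 724
Step 4: Simplify: x > 724+9 = 733

733


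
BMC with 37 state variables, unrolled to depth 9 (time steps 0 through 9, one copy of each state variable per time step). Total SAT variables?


BMC unrolls to depth k, creating one copy of each state var for steps 0..k.
Step count = 9 + 1 = 10 (steps 0 through 9)
Vars per step = 37
Total = 37 * 10 = 370

370


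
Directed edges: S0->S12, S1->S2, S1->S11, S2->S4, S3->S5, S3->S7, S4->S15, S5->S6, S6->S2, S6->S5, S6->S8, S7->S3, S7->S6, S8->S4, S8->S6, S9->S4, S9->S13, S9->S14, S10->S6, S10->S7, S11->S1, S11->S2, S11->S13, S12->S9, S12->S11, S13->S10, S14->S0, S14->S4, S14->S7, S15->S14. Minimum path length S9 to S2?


BFS layer-by-layer from S9:
  dist 0: {S9}
  dist 1: {S4, S13, S14}
  dist 2: {S0, S7, S10, S15}
  dist 3: {S3, S6, S12}
  dist 4: {S2, S5, S8, S11}
  -> S2 reached at distance 4
Shortest path length = 4

4


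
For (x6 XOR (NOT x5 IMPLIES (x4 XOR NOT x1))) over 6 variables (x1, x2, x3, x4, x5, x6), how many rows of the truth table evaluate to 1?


Formula: (x6 XOR (NOT x5 IMPLIES (x4 XOR NOT x1))) over 6 vars (64 rows)
Evaluate each row (x1, x2, x3, x4, x5, x6 as bits, MSB first):
  row 0 [000000]: (0 XOR (NOT 0 IMPLIES (0 XOR NOT 0))) -> 1
  row 1 [000001]: (1 XOR (NOT 0 IMPLIES (0 XOR NOT 0))) -> 0
  row 2 [000010]: (0 XOR (NOT 1 IMPLIES (0 XOR NOT 0))) -> 1
  row 3 [000011]: (1 XOR (NOT 1 IMPLIES (0 XOR NOT 0))) -> 0
  row 4 [000100]: (0 XOR (NOT 0 IMPLIES (1 XOR NOT 0))) -> 0
  (every remaining row is evaluated the same way; all 64 results are listed next)
Full result column, 8 rows per line (x1,x2,x3 fixed per line; x4,x5,x6 runs 000..111 left to right):
  rows 0-7 [x1,x2,x3=000]: 10100110  (ones: 4)
  rows 8-15 [x1,x2,x3=001]: 10100110  (ones: 4)
  rows 16-23 [x1,x2,x3=010]: 10100110  (ones: 4)
  rows 24-31 [x1,x2,x3=011]: 10100110  (ones: 4)
  rows 32-39 [x1,x2,x3=100]: 01101010  (ones: 4)
  rows 40-47 [x1,x2,x3=101]: 01101010  (ones: 4)
  rows 48-55 [x1,x2,x3=110]: 01101010  (ones: 4)
  rows 56-63 [x1,x2,x3=111]: 01101010  (ones: 4)
Count of 1-rows = 4+4+4+4+4+4+4+4 = 32

32


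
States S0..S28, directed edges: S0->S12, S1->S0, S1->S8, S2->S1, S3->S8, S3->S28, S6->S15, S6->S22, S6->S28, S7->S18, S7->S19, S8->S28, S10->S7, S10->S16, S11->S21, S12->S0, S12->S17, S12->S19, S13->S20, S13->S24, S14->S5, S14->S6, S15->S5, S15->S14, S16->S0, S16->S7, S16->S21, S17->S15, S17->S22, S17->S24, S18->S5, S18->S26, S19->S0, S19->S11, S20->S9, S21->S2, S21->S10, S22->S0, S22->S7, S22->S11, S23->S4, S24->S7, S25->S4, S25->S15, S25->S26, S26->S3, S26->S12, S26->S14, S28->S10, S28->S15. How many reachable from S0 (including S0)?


BFS from S0:
  layer 0: {S0}
  layer 1: {S12}
  layer 2: {S17, S19}
  layer 3: {S11, S15, S22, S24}
  layer 4: {S5, S7, S14, S21}
  layer 5: {S2, S6, S10, S18}
  layer 6: {S1, S16, S26, S28}
  layer 7: {S3, S8}
Reachable set: {S0, S1, S2, S3, S5, S6, S7, S8, S10, S11, S12, S14, S15, S16, S17, S18, S19, S21, S22, S24, S26, S28}
Count = 22

22
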